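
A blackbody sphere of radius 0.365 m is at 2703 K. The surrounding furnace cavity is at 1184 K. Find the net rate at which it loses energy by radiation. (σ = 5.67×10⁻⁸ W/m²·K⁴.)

Q ≈ 4.88×10^6 W

A = 4πr² = 4π × (0.365)² = 1.67 m².
Q = σA(T⁴ − T_s⁴). T⁴ − T_s⁴ = (2703)⁴ − (1184)⁴ = 5.34×10^13 − 1.97×10^12 = 5.14×10^13 K⁴.
Q = 5.67×10⁻⁸ × 1.67 × 5.14×10^13 = 4.88×10^6 W.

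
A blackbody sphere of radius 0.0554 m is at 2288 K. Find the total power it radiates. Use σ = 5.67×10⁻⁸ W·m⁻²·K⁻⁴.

P ≈ 59900 W

A = 4πr² = 4π × (0.0554)² = 0.0386 m².
P = σAT⁴ = 5.67×10⁻⁸ × 0.0386 × (2288)⁴ = 5.67×10⁻⁸ × 0.0386 × 2.74×10^13.
P = 59900 W.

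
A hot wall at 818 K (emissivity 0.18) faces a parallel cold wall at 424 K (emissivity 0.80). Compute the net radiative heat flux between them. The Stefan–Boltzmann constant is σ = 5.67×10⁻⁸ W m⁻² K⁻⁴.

For two large parallel gray plates, q = σ(T₁⁴ − T₂⁴) / (1/ε₁ + 1/ε₂ − 1).
1/ε₁ + 1/ε₂ − 1 = 1/0.18 + 1/0.80 − 1 = 5.806.
T₁⁴ − T₂⁴ = 4.48×10^11 − 3.23×10^10 = 4.15×10^11 K⁴.
q = 5.67×10⁻⁸ × 4.15×10^11 / 5.806 = 4060 W/m².

q ≈ 4060 W/m²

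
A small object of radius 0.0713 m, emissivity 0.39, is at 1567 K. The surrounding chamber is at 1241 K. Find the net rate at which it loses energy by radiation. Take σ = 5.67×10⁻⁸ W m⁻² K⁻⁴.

Q ≈ 5170 W

A = 4πr² = 4π × (0.0713)² = 0.0639 m².
Q = εσA(T⁴ − T_s⁴). T⁴ − T_s⁴ = (1567)⁴ − (1241)⁴ = 6.03×10^12 − 2.37×10^12 = 3.66×10^12 K⁴.
Q = 0.39 × 5.67×10⁻⁸ × 0.0639 × 3.66×10^12 = 5170 W.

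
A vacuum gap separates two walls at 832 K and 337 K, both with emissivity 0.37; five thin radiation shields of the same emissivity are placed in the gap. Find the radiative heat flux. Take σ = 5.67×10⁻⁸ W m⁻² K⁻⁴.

Each of the 6 gaps contributes resistance (2/ε − 1) = 2/0.37 − 1 = 4.405; total = 26.43.
q = σ(T₁⁴ − T₂⁴) / 26.43 = 5.67×10⁻⁸ × 4.66×10^11 / 26.43 = 1000 W/m².

q ≈ 1000 W/m²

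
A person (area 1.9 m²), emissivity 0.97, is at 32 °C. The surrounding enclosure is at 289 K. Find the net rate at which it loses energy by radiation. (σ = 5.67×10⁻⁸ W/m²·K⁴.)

Q ≈ 175 W

Convert: 32 °C = 305 K.
Q = εσA(T⁴ − T_s⁴). T⁴ − T_s⁴ = (305)⁴ − (289)⁴ = 8.65×10^9 − 6.98×10^9 = 1.68×10^9 K⁴.
Q = 0.97 × 5.67×10⁻⁸ × 1.90 × 1.68×10^9 = 175 W.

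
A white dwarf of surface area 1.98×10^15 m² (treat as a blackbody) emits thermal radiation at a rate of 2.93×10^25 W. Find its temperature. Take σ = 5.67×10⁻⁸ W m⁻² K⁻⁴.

T ≈ 22600 K

From P = σAT⁴, T = (P / σA)^(1/4) = (2.93×10^25 / (5.67×10⁻⁸ × 1.98×10^15))^(1/4).
T = (2.61×10^17)^(1/4) = 22600 K.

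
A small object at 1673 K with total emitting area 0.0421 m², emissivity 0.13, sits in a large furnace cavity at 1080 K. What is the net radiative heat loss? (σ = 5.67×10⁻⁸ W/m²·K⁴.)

Q ≈ 2010 W

Q = εσA(T⁴ − T_s⁴). T⁴ − T_s⁴ = (1673)⁴ − (1080)⁴ = 7.83×10^12 − 1.36×10^12 = 6.47×10^12 K⁴.
Q = 0.13 × 5.67×10⁻⁸ × 0.0421 × 6.47×10^12 = 2010 W.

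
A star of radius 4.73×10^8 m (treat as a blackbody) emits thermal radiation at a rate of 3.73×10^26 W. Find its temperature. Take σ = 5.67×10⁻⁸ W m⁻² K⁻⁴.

A = 4πr² = 4π × (4.73×10^8)² = 2.81×10^18 m².
From P = σAT⁴, T = (P / σA)^(1/4) = (3.73×10^26 / (5.67×10⁻⁸ × 2.81×10^18))^(1/4).
T = (2.34×10^15)^(1/4) = 6960 K.

T ≈ 6960 K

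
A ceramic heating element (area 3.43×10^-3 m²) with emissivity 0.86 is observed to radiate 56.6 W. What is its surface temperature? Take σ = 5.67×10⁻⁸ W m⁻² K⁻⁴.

T ≈ 763 K

From P = εσAT⁴, T = (P / εσA)^(1/4) = (56.6 / (0.86 × 5.67×10⁻⁸ × 3.43×10^-3))^(1/4).
T = (3.38×10^11)^(1/4) = 763 K.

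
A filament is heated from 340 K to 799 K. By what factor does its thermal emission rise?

P ∝ T⁴, so the ratio is (799/340)⁴ = (2.350)⁴ = 30.5.

ratio ≈ 30.5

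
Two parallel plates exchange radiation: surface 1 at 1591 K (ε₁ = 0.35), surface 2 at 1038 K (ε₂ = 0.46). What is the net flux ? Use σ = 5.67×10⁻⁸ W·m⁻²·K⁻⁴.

For two large parallel gray plates, q = σ(T₁⁴ − T₂⁴) / (1/ε₁ + 1/ε₂ − 1).
1/ε₁ + 1/ε₂ − 1 = 1/0.35 + 1/0.46 − 1 = 4.031.
T₁⁴ − T₂⁴ = 6.41×10^12 − 1.16×10^12 = 5.25×10^12 K⁴.
q = 5.67×10⁻⁸ × 5.25×10^12 / 4.031 = 73800 W/m².

q ≈ 73800 W/m²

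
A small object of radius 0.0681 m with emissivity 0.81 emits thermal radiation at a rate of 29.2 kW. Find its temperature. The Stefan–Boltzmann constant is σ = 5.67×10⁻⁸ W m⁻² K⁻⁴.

A = 4πr² = 4π × (0.0681)² = 0.0583 m².
From P = εσAT⁴, T = (P / εσA)^(1/4) = (29200 / (0.81 × 5.67×10⁻⁸ × 0.0583))^(1/4).
T = (1.09×10^13)^(1/4) = 1820 K.

T ≈ 1820 K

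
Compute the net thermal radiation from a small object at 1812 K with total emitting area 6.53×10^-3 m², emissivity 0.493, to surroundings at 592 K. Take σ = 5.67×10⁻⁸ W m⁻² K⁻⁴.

Q ≈ 1950 W

Q = εσA(T⁴ − T_s⁴). T⁴ − T_s⁴ = (1812)⁴ − (592)⁴ = 1.08×10^13 − 1.23×10^11 = 1.07×10^13 K⁴.
Q = 0.493 × 5.67×10⁻⁸ × 6.53×10^-3 × 1.07×10^13 = 1950 W.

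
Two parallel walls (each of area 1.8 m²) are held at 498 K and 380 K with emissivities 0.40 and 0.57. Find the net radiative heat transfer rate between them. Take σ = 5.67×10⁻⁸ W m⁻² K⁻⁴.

For two large parallel gray plates, q = σ(T₁⁴ − T₂⁴) / (1/ε₁ + 1/ε₂ − 1).
1/ε₁ + 1/ε₂ − 1 = 1/0.40 + 1/0.57 − 1 = 3.254.
T₁⁴ − T₂⁴ = 6.15×10^10 − 2.09×10^10 = 4.07×10^10 K⁴.
q = 5.67×10⁻⁸ × 4.07×10^10 / 3.254 = 708 W/m².
Q = q·A = 708 × 1.8 = 1270 W.

Q ≈ 1270 W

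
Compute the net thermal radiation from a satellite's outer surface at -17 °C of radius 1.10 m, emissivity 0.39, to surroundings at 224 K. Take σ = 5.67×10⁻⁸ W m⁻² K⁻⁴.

Q ≈ 598 W

A = 4πr² = 4π × (1.10)² = 15.2 m².
Convert: -17 °C = 256 K.
Q = εσA(T⁴ − T_s⁴). T⁴ − T_s⁴ = (256)⁴ − (224)⁴ = 4.29×10^9 − 2.52×10^9 = 1.78×10^9 K⁴.
Q = 0.39 × 5.67×10⁻⁸ × 15.2 × 1.78×10^9 = 598 W.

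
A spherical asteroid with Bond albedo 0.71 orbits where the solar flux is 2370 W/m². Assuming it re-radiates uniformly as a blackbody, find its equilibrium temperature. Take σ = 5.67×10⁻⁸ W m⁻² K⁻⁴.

T ≈ 235 K

Power absorbed = (1−a)S·πR²; power emitted = 4πR²σT⁴. Equating and cancelling πR²:
T = ((1−a)S / 4σ)^(1/4) = (687 / (4 × 5.67×10⁻⁸))^(1/4) = (3.03×10^9)^(1/4).
T = 235 K.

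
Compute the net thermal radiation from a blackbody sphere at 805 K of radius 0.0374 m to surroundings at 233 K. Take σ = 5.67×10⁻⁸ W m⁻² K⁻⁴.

Q ≈ 416 W

A = 4πr² = 4π × (0.0374)² = 0.0176 m².
Q = σA(T⁴ − T_s⁴). T⁴ − T_s⁴ = (805)⁴ − (233)⁴ = 4.20×10^11 − 2.95×10^9 = 4.17×10^11 K⁴.
Q = 5.67×10⁻⁸ × 0.0176 × 4.17×10^11 = 416 W.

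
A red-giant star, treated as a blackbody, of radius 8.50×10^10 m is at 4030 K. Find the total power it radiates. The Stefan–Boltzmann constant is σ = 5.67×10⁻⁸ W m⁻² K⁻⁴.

A = 4πr² = 4π × (8.50×10^10)² = 9.08×10^22 m².
P = σAT⁴ = 5.67×10⁻⁸ × 9.08×10^22 × (4030)⁴ = 5.67×10⁻⁸ × 9.08×10^22 × 2.64×10^14.
P = 1.36×10^30 W.

P ≈ 1.36×10^30 W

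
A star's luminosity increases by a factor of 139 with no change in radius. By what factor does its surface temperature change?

factor ≈ 3.43

P ∝ T⁴ ⇒ T ∝ P^(1/4), so T scales by (139)^(1/4) = 3.43.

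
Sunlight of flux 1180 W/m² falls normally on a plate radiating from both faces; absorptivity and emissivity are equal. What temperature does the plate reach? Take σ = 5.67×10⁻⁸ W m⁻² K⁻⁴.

Absorbed flux αS = emitted flux 2εσT⁴ per unit area; with α = ε this gives T = (S/2σ)^(1/4).
T = (1180 / (2 × 5.67×10⁻⁸))^(1/4) = (1.04×10^10)^(1/4).
T = 319 K.

T ≈ 319 K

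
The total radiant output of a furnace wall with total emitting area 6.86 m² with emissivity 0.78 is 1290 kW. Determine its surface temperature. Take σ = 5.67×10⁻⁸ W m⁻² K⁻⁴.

From P = εσAT⁴, T = (P / εσA)^(1/4) = (1.29×10^6 / (0.78 × 5.67×10⁻⁸ × 6.86))^(1/4).
T = (4.25×10^12)^(1/4) = 1440 K.

T ≈ 1440 K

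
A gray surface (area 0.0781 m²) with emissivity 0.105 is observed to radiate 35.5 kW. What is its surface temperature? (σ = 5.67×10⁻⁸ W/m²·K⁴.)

T ≈ 2960 K

From P = εσAT⁴, T = (P / εσA)^(1/4) = (35500 / (0.105 × 5.67×10⁻⁸ × 0.0781))^(1/4).
T = (7.63×10^13)^(1/4) = 2960 K.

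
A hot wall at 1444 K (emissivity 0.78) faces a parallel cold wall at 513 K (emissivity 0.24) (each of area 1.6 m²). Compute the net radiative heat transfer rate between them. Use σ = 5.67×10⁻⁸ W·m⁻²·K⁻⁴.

For two large parallel gray plates, q = σ(T₁⁴ − T₂⁴) / (1/ε₁ + 1/ε₂ − 1).
1/ε₁ + 1/ε₂ − 1 = 1/0.78 + 1/0.24 − 1 = 4.449.
T₁⁴ − T₂⁴ = 4.35×10^12 − 6.93×10^10 = 4.28×10^12 K⁴.
q = 5.67×10⁻⁸ × 4.28×10^12 / 4.449 = 54500 W/m².
Q = q·A = 54500 × 1.6 = 87200 W.

Q ≈ 87200 W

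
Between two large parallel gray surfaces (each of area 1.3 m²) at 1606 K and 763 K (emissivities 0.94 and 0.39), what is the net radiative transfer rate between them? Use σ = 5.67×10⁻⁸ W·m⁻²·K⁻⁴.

Q ≈ 1.77×10^5 W

For two large parallel gray plates, q = σ(T₁⁴ − T₂⁴) / (1/ε₁ + 1/ε₂ − 1).
1/ε₁ + 1/ε₂ − 1 = 1/0.94 + 1/0.39 − 1 = 2.628.
T₁⁴ − T₂⁴ = 6.65×10^12 − 3.39×10^11 = 6.31×10^12 K⁴.
q = 5.67×10⁻⁸ × 6.31×10^12 / 2.628 = 1.36×10^5 W/m².
Q = q·A = 1.36×10^5 × 1.3 = 1.77×10^5 W.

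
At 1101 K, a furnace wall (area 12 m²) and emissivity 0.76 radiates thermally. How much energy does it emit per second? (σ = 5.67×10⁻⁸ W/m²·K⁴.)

P = εσAT⁴ = 0.76 × 5.67×10⁻⁸ × 12.0 × (1101)⁴ = 0.76 × 5.67×10⁻⁸ × 12.0 × 1.47×10^12.
P = 7.60×10^5 W.

P ≈ 7.60×10^5 W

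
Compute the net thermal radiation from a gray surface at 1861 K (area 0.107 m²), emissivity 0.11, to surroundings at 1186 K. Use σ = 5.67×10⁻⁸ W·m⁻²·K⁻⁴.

Q = εσA(T⁴ − T_s⁴). T⁴ − T_s⁴ = (1861)⁴ − (1186)⁴ = 1.20×10^13 − 1.98×10^12 = 1.00×10^13 K⁴.
Q = 0.11 × 5.67×10⁻⁸ × 0.107 × 1.00×10^13 = 6680 W.

Q ≈ 6680 W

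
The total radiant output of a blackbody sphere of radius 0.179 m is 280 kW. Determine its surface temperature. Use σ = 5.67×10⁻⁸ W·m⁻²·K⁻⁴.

T ≈ 1870 K

A = 4πr² = 4π × (0.179)² = 0.403 m².
From P = σAT⁴, T = (P / σA)^(1/4) = (2.80×10^5 / (5.67×10⁻⁸ × 0.403))^(1/4).
T = (1.23×10^13)^(1/4) = 1870 K.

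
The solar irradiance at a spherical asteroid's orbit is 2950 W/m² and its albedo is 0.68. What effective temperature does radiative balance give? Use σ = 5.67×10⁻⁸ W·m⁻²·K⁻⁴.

Power absorbed = (1−a)S·πR²; power emitted = 4πR²σT⁴. Equating and cancelling πR²:
T = ((1−a)S / 4σ)^(1/4) = (944 / (4 × 5.67×10⁻⁸))^(1/4) = (4.16×10^9)^(1/4).
T = 254 K.

T ≈ 254 K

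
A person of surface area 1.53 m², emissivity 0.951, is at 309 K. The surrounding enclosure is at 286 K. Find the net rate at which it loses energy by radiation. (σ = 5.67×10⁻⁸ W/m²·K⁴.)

Q = εσA(T⁴ − T_s⁴). T⁴ − T_s⁴ = (309)⁴ − (286)⁴ = 9.12×10^9 − 6.69×10^9 = 2.43×10^9 K⁴.
Q = 0.951 × 5.67×10⁻⁸ × 1.53 × 2.43×10^9 = 200 W.

Q ≈ 200 W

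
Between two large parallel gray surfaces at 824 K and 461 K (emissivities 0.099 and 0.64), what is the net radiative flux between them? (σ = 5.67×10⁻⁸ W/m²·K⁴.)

q ≈ 2210 W/m²

For two large parallel gray plates, q = σ(T₁⁴ − T₂⁴) / (1/ε₁ + 1/ε₂ − 1).
1/ε₁ + 1/ε₂ − 1 = 1/0.099 + 1/0.64 − 1 = 10.66.
T₁⁴ − T₂⁴ = 4.61×10^11 − 4.52×10^10 = 4.16×10^11 K⁴.
q = 5.67×10⁻⁸ × 4.16×10^11 / 10.66 = 2210 W/m².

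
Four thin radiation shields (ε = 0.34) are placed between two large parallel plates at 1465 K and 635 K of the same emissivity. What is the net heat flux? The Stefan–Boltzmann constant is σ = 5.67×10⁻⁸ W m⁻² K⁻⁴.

Each of the 5 gaps contributes resistance (2/ε − 1) = 2/0.34 − 1 = 4.882; total = 24.41.
q = σ(T₁⁴ − T₂⁴) / 24.41 = 5.67×10⁻⁸ × 4.44×10^12 / 24.41 = 10300 W/m².

q ≈ 10300 W/m²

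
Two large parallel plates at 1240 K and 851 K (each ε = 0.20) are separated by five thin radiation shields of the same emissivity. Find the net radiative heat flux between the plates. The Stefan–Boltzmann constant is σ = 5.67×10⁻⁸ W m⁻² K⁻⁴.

q ≈ 1930 W/m²

Each of the 6 gaps contributes resistance (2/ε − 1) = 2/0.20 − 1 = 9.000; total = 54.00.
q = σ(T₁⁴ − T₂⁴) / 54.00 = 5.67×10⁻⁸ × 1.84×10^12 / 54.00 = 1930 W/m².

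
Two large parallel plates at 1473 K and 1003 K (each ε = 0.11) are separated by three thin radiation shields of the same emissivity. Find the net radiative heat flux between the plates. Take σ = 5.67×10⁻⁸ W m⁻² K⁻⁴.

q ≈ 3050 W/m²

Each of the 4 gaps contributes resistance (2/ε − 1) = 2/0.11 − 1 = 17.18; total = 68.73.
q = σ(T₁⁴ − T₂⁴) / 68.73 = 5.67×10⁻⁸ × 3.70×10^12 / 68.73 = 3050 W/m².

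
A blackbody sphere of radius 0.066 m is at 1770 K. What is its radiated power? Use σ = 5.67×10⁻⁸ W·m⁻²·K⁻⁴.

P ≈ 30500 W

A = 4πr² = 4π × (0.066)² = 0.0547 m².
P = σAT⁴ = 5.67×10⁻⁸ × 0.0547 × (1770)⁴ = 5.67×10⁻⁸ × 0.0547 × 9.82×10^12.
P = 30500 W.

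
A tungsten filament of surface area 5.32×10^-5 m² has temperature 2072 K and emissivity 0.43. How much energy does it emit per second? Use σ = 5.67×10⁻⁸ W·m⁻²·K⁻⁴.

P ≈ 23.9 W

Stefan–Boltzmann: P = εσAT⁴ = 0.43 × 5.67×10⁻⁸ × 5.32×10^-5 × (2072)⁴ = 0.43 × 5.67×10⁻⁸ × 5.32×10^-5 × 1.84×10^13.
P = 23.9 W.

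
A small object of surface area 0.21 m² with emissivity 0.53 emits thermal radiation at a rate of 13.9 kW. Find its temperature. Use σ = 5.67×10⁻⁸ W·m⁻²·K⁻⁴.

From P = εσAT⁴, T = (P / εσA)^(1/4) = (13900 / (0.53 × 5.67×10⁻⁸ × 0.210))^(1/4).
T = (2.20×10^12)^(1/4) = 1220 K.

T ≈ 1220 K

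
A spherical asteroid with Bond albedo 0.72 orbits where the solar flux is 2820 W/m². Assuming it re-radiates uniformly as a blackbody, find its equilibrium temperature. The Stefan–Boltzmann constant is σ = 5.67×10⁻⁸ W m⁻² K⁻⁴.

Power absorbed = (1−a)S·πR²; power emitted = 4πR²σT⁴. Equating and cancelling πR²:
T = ((1−a)S / 4σ)^(1/4) = (790 / (4 × 5.67×10⁻⁸))^(1/4) = (3.48×10^9)^(1/4).
T = 243 K.

T ≈ 243 K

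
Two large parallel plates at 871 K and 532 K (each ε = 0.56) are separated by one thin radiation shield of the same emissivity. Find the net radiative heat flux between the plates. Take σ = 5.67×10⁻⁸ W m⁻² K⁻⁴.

q ≈ 5460 W/m²

Each of the 2 gaps contributes resistance (2/ε − 1) = 2/0.56 − 1 = 2.571; total = 5.143.
q = σ(T₁⁴ − T₂⁴) / 5.143 = 5.67×10⁻⁸ × 4.95×10^11 / 5.143 = 5460 W/m².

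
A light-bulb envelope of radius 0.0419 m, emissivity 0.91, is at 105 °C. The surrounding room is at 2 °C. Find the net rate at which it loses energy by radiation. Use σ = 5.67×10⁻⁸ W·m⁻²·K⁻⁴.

A = 4πr² = 4π × (0.0419)² = 0.0221 m².
Convert: 105 °C = 378 K; 2 °C = 275 K.
Q = εσA(T⁴ − T_s⁴). T⁴ − T_s⁴ = (378)⁴ − (275)⁴ = 2.04×10^10 − 5.72×10^9 = 1.47×10^10 K⁴.
Q = 0.91 × 5.67×10⁻⁸ × 0.0221 × 1.47×10^10 = 16.7 W.

Q ≈ 16.7 W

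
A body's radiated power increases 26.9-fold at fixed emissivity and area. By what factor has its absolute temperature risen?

factor ≈ 2.28

P ∝ T⁴ ⇒ T ∝ P^(1/4), so T scales by (26.9)^(1/4) = 2.28.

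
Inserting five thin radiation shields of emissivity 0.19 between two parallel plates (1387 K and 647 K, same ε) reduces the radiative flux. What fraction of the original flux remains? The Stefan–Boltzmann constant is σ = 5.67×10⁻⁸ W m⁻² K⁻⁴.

ratio ≈ 0.167

With N identical shields there are N+1 = 6 gaps in series, each with the same radiative resistance, so the flux falls to 1/(N+1) of its unshielded value.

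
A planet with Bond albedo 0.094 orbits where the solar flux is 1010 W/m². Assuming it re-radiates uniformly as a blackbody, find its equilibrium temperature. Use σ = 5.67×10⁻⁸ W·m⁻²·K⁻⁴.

T ≈ 252 K

Power absorbed = (1−a)S·πR²; power emitted = 4πR²σT⁴. Equating and cancelling πR²:
T = ((1−a)S / 4σ)^(1/4) = (915 / (4 × 5.67×10⁻⁸))^(1/4) = (4.03×10^9)^(1/4).
T = 252 K.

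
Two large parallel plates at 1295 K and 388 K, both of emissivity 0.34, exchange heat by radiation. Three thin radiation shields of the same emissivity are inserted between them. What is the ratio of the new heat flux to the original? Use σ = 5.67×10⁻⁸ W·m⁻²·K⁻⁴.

With N identical shields there are N+1 = 4 gaps in series, each with the same radiative resistance, so the flux falls to 1/(N+1) of its unshielded value.

ratio ≈ 0.250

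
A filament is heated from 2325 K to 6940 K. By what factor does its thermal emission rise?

ratio ≈ 79.4

P ∝ T⁴, so the ratio is (6940/2325)⁴ = (2.985)⁴ = 79.4.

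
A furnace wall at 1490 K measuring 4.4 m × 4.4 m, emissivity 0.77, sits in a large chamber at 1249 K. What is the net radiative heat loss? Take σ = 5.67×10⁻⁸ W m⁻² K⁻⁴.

A = 4.4 × 4.4 = 19.4 m².
Q = εσA(T⁴ − T_s⁴). T⁴ − T_s⁴ = (1490)⁴ − (1249)⁴ = 4.93×10^12 − 2.43×10^12 = 2.50×10^12 K⁴.
Q = 0.77 × 5.67×10⁻⁸ × 19.4 × 2.50×10^12 = 2.11×10^6 W.

Q ≈ 2.11×10^6 W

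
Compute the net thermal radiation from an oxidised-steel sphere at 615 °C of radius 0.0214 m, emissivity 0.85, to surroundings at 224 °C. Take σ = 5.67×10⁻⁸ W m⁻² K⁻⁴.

Q ≈ 156 W

A = 4πr² = 4π × (0.0214)² = 5.75×10^-3 m².
Convert: 615 °C = 888 K; 224 °C = 497 K.
Q = εσA(T⁴ − T_s⁴). T⁴ − T_s⁴ = (888)⁴ − (497)⁴ = 6.22×10^11 − 6.10×10^10 = 5.61×10^11 K⁴.
Q = 0.85 × 5.67×10⁻⁸ × 5.75×10^-3 × 5.61×10^11 = 156 W.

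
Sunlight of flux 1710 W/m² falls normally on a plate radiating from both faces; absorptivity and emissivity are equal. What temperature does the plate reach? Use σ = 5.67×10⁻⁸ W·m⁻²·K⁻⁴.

Absorbed flux αS = emitted flux 2εσT⁴ per unit area; with α = ε this gives T = (S/2σ)^(1/4).
T = (1710 / (2 × 5.67×10⁻⁸))^(1/4) = (1.51×10^10)^(1/4).
T = 350 K.

T ≈ 350 K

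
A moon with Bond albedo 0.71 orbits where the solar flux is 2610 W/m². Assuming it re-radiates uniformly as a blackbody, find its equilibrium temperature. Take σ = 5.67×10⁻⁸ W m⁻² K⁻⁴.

T ≈ 240 K

Power absorbed = (1−a)S·πR²; power emitted = 4πR²σT⁴. Equating and cancelling πR²:
T = ((1−a)S / 4σ)^(1/4) = (757 / (4 × 5.67×10⁻⁸))^(1/4) = (3.34×10^9)^(1/4).
T = 240 K.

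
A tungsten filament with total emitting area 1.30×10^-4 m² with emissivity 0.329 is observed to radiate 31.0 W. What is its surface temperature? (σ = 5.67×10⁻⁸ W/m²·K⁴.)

From P = εσAT⁴, T = (P / εσA)^(1/4) = (31.0 / (0.329 × 5.67×10⁻⁸ × 1.30×10^-4))^(1/4).
T = (1.28×10^13)^(1/4) = 1890 K.

T ≈ 1890 K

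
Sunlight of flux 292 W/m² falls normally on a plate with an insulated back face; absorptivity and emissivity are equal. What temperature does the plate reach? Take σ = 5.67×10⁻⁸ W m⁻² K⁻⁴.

T ≈ 268 K

Absorbed flux αS = emitted flux εσT⁴ (one radiating face); with α = ε, T = (S/σ)^(1/4).
T = (292 / 5.67×10⁻⁸)^(1/4) = (5.15×10^9)^(1/4).
T = 268 K.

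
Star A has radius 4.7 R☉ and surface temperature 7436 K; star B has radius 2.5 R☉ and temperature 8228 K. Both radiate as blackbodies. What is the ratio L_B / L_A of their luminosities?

L = 4πR²σT⁴ ∝ R²T⁴, so L_B/L_A = (2.5/4.7)² × (8228/7436)⁴ = 0.283 × 1.50 = 0.424.

L_B/L_A ≈ 0.424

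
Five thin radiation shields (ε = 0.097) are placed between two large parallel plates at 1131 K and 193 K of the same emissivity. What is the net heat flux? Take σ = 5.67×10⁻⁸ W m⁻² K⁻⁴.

q ≈ 787 W/m²

Each of the 6 gaps contributes resistance (2/ε − 1) = 2/0.097 − 1 = 19.62; total = 117.7.
q = σ(T₁⁴ − T₂⁴) / 117.7 = 5.67×10⁻⁸ × 1.63×10^12 / 117.7 = 787 W/m².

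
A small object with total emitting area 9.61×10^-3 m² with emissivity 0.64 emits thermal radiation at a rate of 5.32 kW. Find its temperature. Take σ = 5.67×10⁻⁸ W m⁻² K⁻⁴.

T ≈ 1980 K

From P = εσAT⁴, T = (P / εσA)^(1/4) = (5320 / (0.64 × 5.67×10⁻⁸ × 9.61×10^-3))^(1/4).
T = (1.53×10^13)^(1/4) = 1980 K.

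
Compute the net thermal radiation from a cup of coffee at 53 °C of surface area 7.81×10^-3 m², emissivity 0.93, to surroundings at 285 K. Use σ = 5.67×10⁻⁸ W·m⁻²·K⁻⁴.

Convert: 53 °C = 326 K.
Q = εσA(T⁴ − T_s⁴). T⁴ − T_s⁴ = (326)⁴ − (285)⁴ = 1.13×10^10 − 6.60×10^9 = 4.70×10^9 K⁴.
Q = 0.93 × 5.67×10⁻⁸ × 7.81×10^-3 × 4.70×10^9 = 1.93 W.

Q ≈ 1.93 W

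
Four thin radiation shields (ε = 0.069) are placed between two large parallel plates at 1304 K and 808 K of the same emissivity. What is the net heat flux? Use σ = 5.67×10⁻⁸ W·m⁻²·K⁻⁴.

q ≈ 999 W/m²

Each of the 5 gaps contributes resistance (2/ε − 1) = 2/0.069 − 1 = 27.99; total = 139.9.
q = σ(T₁⁴ − T₂⁴) / 139.9 = 5.67×10⁻⁸ × 2.47×10^12 / 139.9 = 999 W/m².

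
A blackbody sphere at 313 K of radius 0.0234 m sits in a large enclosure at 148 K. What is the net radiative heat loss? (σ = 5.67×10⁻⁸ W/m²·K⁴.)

Q ≈ 3.56 W

A = 4πr² = 4π × (0.0234)² = 6.88×10^-3 m².
Q = σA(T⁴ − T_s⁴). T⁴ − T_s⁴ = (313)⁴ − (148)⁴ = 9.60×10^9 − 4.80×10^8 = 9.12×10^9 K⁴.
Q = 5.67×10⁻⁸ × 6.88×10^-3 × 9.12×10^9 = 3.56 W.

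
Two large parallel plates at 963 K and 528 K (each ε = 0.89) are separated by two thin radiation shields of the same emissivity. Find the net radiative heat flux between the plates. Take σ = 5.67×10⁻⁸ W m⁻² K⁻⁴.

q ≈ 11900 W/m²

Each of the 3 gaps contributes resistance (2/ε − 1) = 2/0.89 − 1 = 1.247; total = 3.742.
q = σ(T₁⁴ − T₂⁴) / 3.742 = 5.67×10⁻⁸ × 7.82×10^11 / 3.742 = 11900 W/m².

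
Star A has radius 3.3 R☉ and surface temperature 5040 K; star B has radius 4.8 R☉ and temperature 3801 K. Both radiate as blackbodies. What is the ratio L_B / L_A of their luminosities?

L_B/L_A ≈ 0.684

L = 4πR²σT⁴ ∝ R²T⁴, so L_B/L_A = (4.8/3.3)² × (3801/5040)⁴ = 2.12 × 0.323 = 0.684.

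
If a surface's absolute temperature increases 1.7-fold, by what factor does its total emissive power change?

P ∝ T⁴, so the power scales as (1.7)⁴ = 8.35.

factor ≈ 8.35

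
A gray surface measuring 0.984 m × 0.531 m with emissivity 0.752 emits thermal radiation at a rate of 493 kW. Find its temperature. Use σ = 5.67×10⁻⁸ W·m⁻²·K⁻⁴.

T ≈ 2170 K

A = 0.984 × 0.531 = 0.523 m².
From P = εσAT⁴, T = (P / εσA)^(1/4) = (4.93×10^5 / (0.752 × 5.67×10⁻⁸ × 0.523))^(1/4).
T = (2.21×10^13)^(1/4) = 2170 K.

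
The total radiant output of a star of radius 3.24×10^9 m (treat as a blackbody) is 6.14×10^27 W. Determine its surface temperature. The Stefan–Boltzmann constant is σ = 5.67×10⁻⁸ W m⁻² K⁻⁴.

A = 4πr² = 4π × (3.24×10^9)² = 1.32×10^20 m².
From P = σAT⁴, T = (P / σA)^(1/4) = (6.14×10^27 / (5.67×10⁻⁸ × 1.32×10^20))^(1/4).
T = (8.21×10^14)^(1/4) = 5350 K.

T ≈ 5350 K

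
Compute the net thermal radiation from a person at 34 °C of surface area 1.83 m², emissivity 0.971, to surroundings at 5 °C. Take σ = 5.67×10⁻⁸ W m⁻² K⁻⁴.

Q ≈ 293 W

Convert: 34 °C = 307 K; 5 °C = 278 K.
Q = εσA(T⁴ − T_s⁴). T⁴ − T_s⁴ = (307)⁴ − (278)⁴ = 8.88×10^9 − 5.97×10^9 = 2.91×10^9 K⁴.
Q = 0.971 × 5.67×10⁻⁸ × 1.83 × 2.91×10^9 = 293 W.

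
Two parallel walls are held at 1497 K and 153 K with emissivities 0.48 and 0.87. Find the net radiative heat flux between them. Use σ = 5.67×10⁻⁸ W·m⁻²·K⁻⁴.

q ≈ 1.28×10^5 W/m²

For two large parallel gray plates, q = σ(T₁⁴ − T₂⁴) / (1/ε₁ + 1/ε₂ − 1).
1/ε₁ + 1/ε₂ − 1 = 1/0.48 + 1/0.87 − 1 = 2.233.
T₁⁴ − T₂⁴ = 5.02×10^12 − 5.48×10^8 = 5.02×10^12 K⁴.
q = 5.67×10⁻⁸ × 5.02×10^12 / 2.233 = 1.28×10^5 W/m².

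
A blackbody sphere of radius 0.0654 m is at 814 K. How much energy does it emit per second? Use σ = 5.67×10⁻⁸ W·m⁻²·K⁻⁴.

A = 4πr² = 4π × (0.0654)² = 0.0537 m².
P = σAT⁴ = 5.67×10⁻⁸ × 0.0537 × (814)⁴ = 5.67×10⁻⁸ × 0.0537 × 4.39×10^11.
P = 1340 W.

P ≈ 1340 W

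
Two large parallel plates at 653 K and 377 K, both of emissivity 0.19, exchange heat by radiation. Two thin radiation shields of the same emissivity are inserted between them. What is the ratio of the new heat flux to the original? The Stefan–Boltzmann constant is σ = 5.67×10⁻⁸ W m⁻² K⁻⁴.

ratio ≈ 0.333

With N identical shields there are N+1 = 3 gaps in series, each with the same radiative resistance, so the flux falls to 1/(N+1) of its unshielded value.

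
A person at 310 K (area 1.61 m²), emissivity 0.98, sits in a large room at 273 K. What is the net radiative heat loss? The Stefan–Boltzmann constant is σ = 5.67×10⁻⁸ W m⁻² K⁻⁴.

Q = εσA(T⁴ − T_s⁴). T⁴ − T_s⁴ = (310)⁴ − (273)⁴ = 9.24×10^9 − 5.55×10^9 = 3.68×10^9 K⁴.
Q = 0.98 × 5.67×10⁻⁸ × 1.61 × 3.68×10^9 = 329 W.

Q ≈ 329 W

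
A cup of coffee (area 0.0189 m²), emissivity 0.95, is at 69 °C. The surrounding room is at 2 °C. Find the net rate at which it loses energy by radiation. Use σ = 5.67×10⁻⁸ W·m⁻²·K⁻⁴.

Q ≈ 8.11 W

Convert: 69 °C = 342 K; 2 °C = 275 K.
Q = εσA(T⁴ − T_s⁴). T⁴ − T_s⁴ = (342)⁴ − (275)⁴ = 1.37×10^10 − 5.72×10^9 = 7.96×10^9 K⁴.
Q = 0.95 × 5.67×10⁻⁸ × 0.0189 × 7.96×10^9 = 8.11 W.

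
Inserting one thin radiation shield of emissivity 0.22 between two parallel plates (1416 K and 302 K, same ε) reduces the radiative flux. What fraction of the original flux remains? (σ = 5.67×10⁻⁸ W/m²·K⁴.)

ratio ≈ 0.500

With N identical shields there are N+1 = 2 gaps in series, each with the same radiative resistance, so the flux falls to 1/(N+1) of its unshielded value.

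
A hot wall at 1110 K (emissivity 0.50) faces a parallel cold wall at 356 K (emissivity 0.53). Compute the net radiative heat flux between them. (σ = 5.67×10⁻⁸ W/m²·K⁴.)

For two large parallel gray plates, q = σ(T₁⁴ − T₂⁴) / (1/ε₁ + 1/ε₂ − 1).
1/ε₁ + 1/ε₂ − 1 = 1/0.50 + 1/0.53 − 1 = 2.887.
T₁⁴ − T₂⁴ = 1.52×10^12 − 1.61×10^10 = 1.50×10^12 K⁴.
q = 5.67×10⁻⁸ × 1.50×10^12 / 2.887 = 29500 W/m².

q ≈ 29500 W/m²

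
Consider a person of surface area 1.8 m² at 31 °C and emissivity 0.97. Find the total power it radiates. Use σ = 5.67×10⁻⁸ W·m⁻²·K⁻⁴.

31 °C = 304 K.
P = εσAT⁴ = 0.97 × 5.67×10⁻⁸ × 1.80 × (304)⁴ = 0.97 × 5.67×10⁻⁸ × 1.80 × 8.54×10^9.
P = 846 W.

P ≈ 846 W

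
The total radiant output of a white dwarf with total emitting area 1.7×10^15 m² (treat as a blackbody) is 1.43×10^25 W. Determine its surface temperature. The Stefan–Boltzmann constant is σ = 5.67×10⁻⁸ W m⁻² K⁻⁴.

From P = σAT⁴, T = (P / σA)^(1/4) = (1.43×10^25 / (5.67×10⁻⁸ × 1.70×10^15))^(1/4).
T = (1.48×10^17)^(1/4) = 19600 K.

T ≈ 19600 K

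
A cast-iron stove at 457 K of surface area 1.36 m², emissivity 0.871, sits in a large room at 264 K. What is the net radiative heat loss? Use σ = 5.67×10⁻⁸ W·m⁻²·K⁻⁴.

Q = εσA(T⁴ − T_s⁴). T⁴ − T_s⁴ = (457)⁴ − (264)⁴ = 4.36×10^10 − 4.86×10^9 = 3.88×10^10 K⁴.
Q = 0.871 × 5.67×10⁻⁸ × 1.36 × 3.88×10^10 = 2600 W.

Q ≈ 2600 W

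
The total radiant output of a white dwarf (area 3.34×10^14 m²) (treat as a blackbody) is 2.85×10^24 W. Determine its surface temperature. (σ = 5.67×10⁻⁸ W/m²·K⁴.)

T ≈ 19700 K

From P = σAT⁴, T = (P / σA)^(1/4) = (2.85×10^24 / (5.67×10⁻⁸ × 3.34×10^14))^(1/4).
T = (1.50×10^17)^(1/4) = 19700 K.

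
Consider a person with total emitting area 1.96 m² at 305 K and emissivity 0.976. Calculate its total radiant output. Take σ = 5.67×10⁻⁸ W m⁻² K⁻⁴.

P ≈ 939 W

P = εσAT⁴ = 0.976 × 5.67×10⁻⁸ × 1.96 × (305)⁴ = 0.976 × 5.67×10⁻⁸ × 1.96 × 8.65×10^9.
P = 939 W.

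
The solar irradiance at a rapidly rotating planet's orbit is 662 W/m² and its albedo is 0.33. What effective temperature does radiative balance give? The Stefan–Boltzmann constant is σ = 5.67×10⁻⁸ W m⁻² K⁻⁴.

T ≈ 210 K

Power absorbed = (1−a)S·πR²; power emitted = 4πR²σT⁴. Equating and cancelling πR²:
T = ((1−a)S / 4σ)^(1/4) = (444 / (4 × 5.67×10⁻⁸))^(1/4) = (1.96×10^9)^(1/4).
T = 210 K.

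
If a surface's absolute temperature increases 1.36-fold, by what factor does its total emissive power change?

P ∝ T⁴, so the power scales as (1.36)⁴ = 3.42.

factor ≈ 3.42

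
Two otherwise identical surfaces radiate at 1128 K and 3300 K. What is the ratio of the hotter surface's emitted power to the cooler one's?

ratio ≈ 73.3

P ∝ T⁴, so the ratio is (3300/1128)⁴ = (2.926)⁴ = 73.3.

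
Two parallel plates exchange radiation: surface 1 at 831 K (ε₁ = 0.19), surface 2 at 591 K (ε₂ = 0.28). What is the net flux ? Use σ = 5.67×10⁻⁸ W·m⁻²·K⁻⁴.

q ≈ 2570 W/m²

For two large parallel gray plates, q = σ(T₁⁴ − T₂⁴) / (1/ε₁ + 1/ε₂ − 1).
1/ε₁ + 1/ε₂ − 1 = 1/0.19 + 1/0.28 − 1 = 7.835.
T₁⁴ − T₂⁴ = 4.77×10^11 − 1.22×10^11 = 3.55×10^11 K⁴.
q = 5.67×10⁻⁸ × 3.55×10^11 / 7.835 = 2570 W/m².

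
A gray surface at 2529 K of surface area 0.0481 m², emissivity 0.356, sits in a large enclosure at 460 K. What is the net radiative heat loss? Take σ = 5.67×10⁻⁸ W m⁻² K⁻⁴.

Q ≈ 39700 W

Q = εσA(T⁴ − T_s⁴). T⁴ − T_s⁴ = (2529)⁴ − (460)⁴ = 4.09×10^13 − 4.48×10^10 = 4.09×10^13 K⁴.
Q = 0.356 × 5.67×10⁻⁸ × 0.0481 × 4.09×10^13 = 39700 W.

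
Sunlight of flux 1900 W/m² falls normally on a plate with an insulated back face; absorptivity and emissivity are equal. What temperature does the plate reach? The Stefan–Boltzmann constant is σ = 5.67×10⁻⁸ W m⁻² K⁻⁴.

Absorbed flux αS = emitted flux εσT⁴ (one radiating face); with α = ε, T = (S/σ)^(1/4).
T = (1900 / 5.67×10⁻⁸)^(1/4) = (3.35×10^10)^(1/4).
T = 428 K.

T ≈ 428 K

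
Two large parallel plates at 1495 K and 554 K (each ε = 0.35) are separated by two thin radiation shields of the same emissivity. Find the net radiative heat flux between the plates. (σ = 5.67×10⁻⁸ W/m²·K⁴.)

q ≈ 19600 W/m²

Each of the 3 gaps contributes resistance (2/ε − 1) = 2/0.35 − 1 = 4.714; total = 14.14.
q = σ(T₁⁴ − T₂⁴) / 14.14 = 5.67×10⁻⁸ × 4.90×10^12 / 14.14 = 19600 W/m².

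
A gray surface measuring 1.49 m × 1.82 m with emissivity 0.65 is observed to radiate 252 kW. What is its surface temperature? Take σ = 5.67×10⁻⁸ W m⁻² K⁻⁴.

A = 1.49 × 1.82 = 2.71 m².
From P = εσAT⁴, T = (P / εσA)^(1/4) = (2.52×10^5 / (0.65 × 5.67×10⁻⁸ × 2.71))^(1/4).
T = (2.52×10^12)^(1/4) = 1260 K.

T ≈ 1260 K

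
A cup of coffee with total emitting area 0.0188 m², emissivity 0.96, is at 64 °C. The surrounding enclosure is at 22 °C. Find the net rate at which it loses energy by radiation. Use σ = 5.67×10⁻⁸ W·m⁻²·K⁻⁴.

Q ≈ 5.45 W

Convert: 64 °C = 337 K; 22 °C = 295 K.
Q = εσA(T⁴ − T_s⁴). T⁴ − T_s⁴ = (337)⁴ − (295)⁴ = 1.29×10^10 − 7.57×10^9 = 5.32×10^9 K⁴.
Q = 0.96 × 5.67×10⁻⁸ × 0.0188 × 5.32×10^9 = 5.45 W.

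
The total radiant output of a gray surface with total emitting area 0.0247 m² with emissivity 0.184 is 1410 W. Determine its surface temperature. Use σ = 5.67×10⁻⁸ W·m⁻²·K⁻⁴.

From P = εσAT⁴, T = (P / εσA)^(1/4) = (1410 / (0.184 × 5.67×10⁻⁸ × 0.0247))^(1/4).
T = (5.47×10^12)^(1/4) = 1530 K.

T ≈ 1530 K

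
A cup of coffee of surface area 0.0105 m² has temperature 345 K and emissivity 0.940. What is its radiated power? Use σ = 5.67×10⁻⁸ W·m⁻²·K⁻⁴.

P ≈ 7.93 W

Stefan–Boltzmann: P = εσAT⁴ = 0.940 × 5.67×10⁻⁸ × 0.0105 × (345)⁴ = 0.940 × 5.67×10⁻⁸ × 0.0105 × 1.42×10^10.
P = 7.93 W.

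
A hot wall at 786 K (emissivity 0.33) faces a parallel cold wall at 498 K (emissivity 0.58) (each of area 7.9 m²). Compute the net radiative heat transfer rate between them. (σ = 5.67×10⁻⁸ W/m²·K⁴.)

For two large parallel gray plates, q = σ(T₁⁴ − T₂⁴) / (1/ε₁ + 1/ε₂ − 1).
1/ε₁ + 1/ε₂ − 1 = 1/0.33 + 1/0.58 − 1 = 3.754.
T₁⁴ − T₂⁴ = 3.82×10^11 − 6.15×10^10 = 3.20×10^11 K⁴.
q = 5.67×10⁻⁸ × 3.20×10^11 / 3.754 = 4840 W/m².
Q = q·A = 4840 × 7.9 = 38200 W.

Q ≈ 38200 W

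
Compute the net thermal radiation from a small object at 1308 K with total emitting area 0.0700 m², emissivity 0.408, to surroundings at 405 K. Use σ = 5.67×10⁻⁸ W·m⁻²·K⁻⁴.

Q = εσA(T⁴ − T_s⁴). T⁴ − T_s⁴ = (1308)⁴ − (405)⁴ = 2.93×10^12 − 2.69×10^10 = 2.90×10^12 K⁴.
Q = 0.408 × 5.67×10⁻⁸ × 0.0700 × 2.90×10^12 = 4700 W.

Q ≈ 4700 W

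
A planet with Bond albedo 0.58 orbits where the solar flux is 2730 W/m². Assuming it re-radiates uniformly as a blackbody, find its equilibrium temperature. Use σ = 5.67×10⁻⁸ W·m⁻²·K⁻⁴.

Power absorbed = (1−a)S·πR²; power emitted = 4πR²σT⁴. Equating and cancelling πR²:
T = ((1−a)S / 4σ)^(1/4) = (1150 / (4 × 5.67×10⁻⁸))^(1/4) = (5.06×10^9)^(1/4).
T = 267 K.

T ≈ 267 K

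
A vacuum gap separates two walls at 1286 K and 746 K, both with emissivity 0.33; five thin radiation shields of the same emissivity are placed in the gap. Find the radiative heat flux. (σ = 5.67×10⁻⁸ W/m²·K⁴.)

Each of the 6 gaps contributes resistance (2/ε − 1) = 2/0.33 − 1 = 5.061; total = 30.36.
q = σ(T₁⁴ − T₂⁴) / 30.36 = 5.67×10⁻⁸ × 2.43×10^12 / 30.36 = 4530 W/m².

q ≈ 4530 W/m²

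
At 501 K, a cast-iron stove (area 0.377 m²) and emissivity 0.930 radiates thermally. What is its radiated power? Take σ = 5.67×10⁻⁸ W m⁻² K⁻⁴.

P ≈ 1250 W

Stefan–Boltzmann: P = εσAT⁴ = 0.930 × 5.67×10⁻⁸ × 0.377 × (501)⁴ = 0.930 × 5.67×10⁻⁸ × 0.377 × 6.30×10^10.
P = 1250 W.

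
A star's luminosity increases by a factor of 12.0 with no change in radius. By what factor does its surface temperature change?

factor ≈ 1.86

P ∝ T⁴ ⇒ T ∝ P^(1/4), so T scales by (12.0)^(1/4) = 1.86.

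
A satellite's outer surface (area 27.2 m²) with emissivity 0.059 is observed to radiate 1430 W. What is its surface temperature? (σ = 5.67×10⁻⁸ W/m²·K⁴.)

From P = εσAT⁴, T = (P / εσA)^(1/4) = (1430 / (0.059 × 5.67×10⁻⁸ × 27.2))^(1/4).
T = (1.57×10^10)^(1/4) = 354 K.

T ≈ 354 K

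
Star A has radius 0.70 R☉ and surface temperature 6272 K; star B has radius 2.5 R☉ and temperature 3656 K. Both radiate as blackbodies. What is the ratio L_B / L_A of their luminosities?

L = 4πR²σT⁴ ∝ R²T⁴, so L_B/L_A = (2.5/0.70)² × (3656/6272)⁴ = 12.8 × 0.115 = 1.47.

L_B/L_A ≈ 1.47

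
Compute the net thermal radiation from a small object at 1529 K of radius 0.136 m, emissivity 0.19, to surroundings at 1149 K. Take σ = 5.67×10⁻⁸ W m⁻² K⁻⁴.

A = 4πr² = 4π × (0.136)² = 0.232 m².
Q = εσA(T⁴ − T_s⁴). T⁴ − T_s⁴ = (1529)⁴ − (1149)⁴ = 5.47×10^12 − 1.74×10^12 = 3.72×10^12 K⁴.
Q = 0.19 × 5.67×10⁻⁸ × 0.232 × 3.72×10^12 = 9320 W.

Q ≈ 9320 W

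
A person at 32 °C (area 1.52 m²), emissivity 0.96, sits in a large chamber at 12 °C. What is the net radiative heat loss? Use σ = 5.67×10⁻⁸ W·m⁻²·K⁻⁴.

Convert: 32 °C = 305 K; 12 °C = 285 K.
Q = εσA(T⁴ − T_s⁴). T⁴ − T_s⁴ = (305)⁴ − (285)⁴ = 8.65×10^9 − 6.60×10^9 = 2.06×10^9 K⁴.
Q = 0.96 × 5.67×10⁻⁸ × 1.52 × 2.06×10^9 = 170 W.

Q ≈ 170 W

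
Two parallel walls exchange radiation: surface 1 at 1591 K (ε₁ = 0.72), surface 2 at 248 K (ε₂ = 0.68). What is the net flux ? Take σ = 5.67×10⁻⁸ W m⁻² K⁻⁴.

q ≈ 1.95×10^5 W/m²

For two large parallel gray plates, q = σ(T₁⁴ − T₂⁴) / (1/ε₁ + 1/ε₂ − 1).
1/ε₁ + 1/ε₂ − 1 = 1/0.72 + 1/0.68 − 1 = 1.859.
T₁⁴ − T₂⁴ = 6.41×10^12 − 3.78×10^9 = 6.40×10^12 K⁴.
q = 5.67×10⁻⁸ × 6.40×10^12 / 1.859 = 1.95×10^5 W/m².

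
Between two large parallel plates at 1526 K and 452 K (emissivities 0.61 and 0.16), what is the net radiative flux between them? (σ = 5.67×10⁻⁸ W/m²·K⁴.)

q ≈ 44300 W/m²

For two large parallel gray plates, q = σ(T₁⁴ − T₂⁴) / (1/ε₁ + 1/ε₂ − 1).
1/ε₁ + 1/ε₂ − 1 = 1/0.61 + 1/0.16 − 1 = 6.889.
T₁⁴ − T₂⁴ = 5.42×10^12 − 4.17×10^10 = 5.38×10^12 K⁴.
q = 5.67×10⁻⁸ × 5.38×10^12 / 6.889 = 44300 W/m².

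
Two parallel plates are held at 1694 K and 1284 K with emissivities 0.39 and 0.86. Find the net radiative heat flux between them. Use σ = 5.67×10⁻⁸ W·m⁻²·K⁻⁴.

For two large parallel gray plates, q = σ(T₁⁴ − T₂⁴) / (1/ε₁ + 1/ε₂ − 1).
1/ε₁ + 1/ε₂ − 1 = 1/0.39 + 1/0.86 − 1 = 2.727.
T₁⁴ − T₂⁴ = 8.23×10^12 − 2.72×10^12 = 5.52×10^12 K⁴.
q = 5.67×10⁻⁸ × 5.52×10^12 / 2.727 = 1.15×10^5 W/m².

q ≈ 1.15×10^5 W/m²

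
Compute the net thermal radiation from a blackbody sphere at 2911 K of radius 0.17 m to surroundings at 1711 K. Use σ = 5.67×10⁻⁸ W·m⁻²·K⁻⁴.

Q ≈ 1.30×10^6 W

A = 4πr² = 4π × (0.17)² = 0.363 m².
Q = σA(T⁴ − T_s⁴). T⁴ − T_s⁴ = (2911)⁴ − (1711)⁴ = 7.18×10^13 − 8.57×10^12 = 6.32×10^13 K⁴.
Q = 5.67×10⁻⁸ × 0.363 × 6.32×10^13 = 1.30×10^6 W.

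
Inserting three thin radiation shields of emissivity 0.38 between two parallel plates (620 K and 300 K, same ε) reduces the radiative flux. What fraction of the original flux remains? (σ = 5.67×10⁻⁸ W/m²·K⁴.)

ratio ≈ 0.250

With N identical shields there are N+1 = 4 gaps in series, each with the same radiative resistance, so the flux falls to 1/(N+1) of its unshielded value.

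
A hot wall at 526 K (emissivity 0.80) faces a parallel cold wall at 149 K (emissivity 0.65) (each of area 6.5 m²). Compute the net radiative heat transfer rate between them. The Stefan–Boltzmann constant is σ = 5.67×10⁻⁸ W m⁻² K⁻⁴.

Q ≈ 15700 W

For two large parallel gray plates, q = σ(T₁⁴ − T₂⁴) / (1/ε₁ + 1/ε₂ − 1).
1/ε₁ + 1/ε₂ − 1 = 1/0.80 + 1/0.65 − 1 = 1.788.
T₁⁴ − T₂⁴ = 7.65×10^10 − 4.93×10^8 = 7.61×10^10 K⁴.
q = 5.67×10⁻⁸ × 7.61×10^10 / 1.788 = 2410 W/m².
Q = q·A = 2410 × 6.5 = 15700 W.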